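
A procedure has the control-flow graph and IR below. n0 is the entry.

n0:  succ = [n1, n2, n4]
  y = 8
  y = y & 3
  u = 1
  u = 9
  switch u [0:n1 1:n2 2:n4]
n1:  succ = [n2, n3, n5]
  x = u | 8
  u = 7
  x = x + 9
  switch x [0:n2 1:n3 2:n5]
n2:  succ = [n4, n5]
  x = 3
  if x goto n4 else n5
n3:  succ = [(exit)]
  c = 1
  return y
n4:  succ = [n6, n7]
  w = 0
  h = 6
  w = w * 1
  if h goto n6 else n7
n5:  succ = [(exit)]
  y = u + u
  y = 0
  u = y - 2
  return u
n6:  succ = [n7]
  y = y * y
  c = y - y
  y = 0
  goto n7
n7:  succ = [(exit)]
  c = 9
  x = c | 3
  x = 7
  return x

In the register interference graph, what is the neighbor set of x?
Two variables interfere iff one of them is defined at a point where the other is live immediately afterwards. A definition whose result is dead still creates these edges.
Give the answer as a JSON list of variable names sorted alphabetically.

Per-block:
  n0 def {u,y} use ∅
  n1 def {u,x} use {u}
  n2 def {x} use ∅
  n3 def {c} use {y}
  n4 def {h,w} use ∅
  n5 def {u,y} use {u}
  n6 def {c,y} use {y}
  n7 def {c,x} use ∅

Liveness:
  n0 li=∅ lo={u,y}
  n1 li={u,y} lo={u,y}
  n2 li={u,y} lo={u,y}
  n3 li={y} lo=∅
  n4 li={y} lo={y}
  n5 li={u} lo=∅
  n6 li={y} lo=∅
  n7 li=∅ lo=∅

Interfere edges:
  c↔{y}
  h↔{w,y}
  u↔{x,y}
  w↔{h,y}
  x↔{u,y}
  y↔{c,h,u,w,x}

N(x) = ["u", "y"]

Answer: ["u", "y"]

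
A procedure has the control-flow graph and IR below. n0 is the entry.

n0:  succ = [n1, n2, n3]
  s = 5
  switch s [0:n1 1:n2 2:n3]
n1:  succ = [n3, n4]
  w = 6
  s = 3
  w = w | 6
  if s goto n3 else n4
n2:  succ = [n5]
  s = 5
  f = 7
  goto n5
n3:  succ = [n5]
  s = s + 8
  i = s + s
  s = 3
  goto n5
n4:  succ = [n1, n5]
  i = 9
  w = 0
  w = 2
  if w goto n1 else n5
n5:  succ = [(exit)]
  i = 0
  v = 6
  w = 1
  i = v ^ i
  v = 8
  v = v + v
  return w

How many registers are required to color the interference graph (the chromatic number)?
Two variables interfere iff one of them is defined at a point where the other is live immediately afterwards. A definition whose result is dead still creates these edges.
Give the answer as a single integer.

Answer: 3

Working:
Block summaries:
  n0: {s} / ∅
  n1: {s,w} / ∅
  n2: {f,s} / ∅
  n3: {i,s} / {s}
  n4: {i,w} / ∅
  n5: {i,v,w} / ∅

Live sets:
  n0 li=∅ lo={s}
  n1 li=∅ lo={s}
  n2 li=∅ lo=∅
  n3 li={s} lo=∅
  n4 li=∅ lo=∅
  n5 li=∅ lo=∅

Interference:
  f — ∅
  i — {v,w}
  s — {w}
  v — {i,w}
  w — {i,s,v}

Colouring:
  lower bound: {i,v,w} mutually conflict ⇒ χ ≥ 3
  3-colouring: r0={f,w}  r1={i,s}  r2={v}
  χ = 3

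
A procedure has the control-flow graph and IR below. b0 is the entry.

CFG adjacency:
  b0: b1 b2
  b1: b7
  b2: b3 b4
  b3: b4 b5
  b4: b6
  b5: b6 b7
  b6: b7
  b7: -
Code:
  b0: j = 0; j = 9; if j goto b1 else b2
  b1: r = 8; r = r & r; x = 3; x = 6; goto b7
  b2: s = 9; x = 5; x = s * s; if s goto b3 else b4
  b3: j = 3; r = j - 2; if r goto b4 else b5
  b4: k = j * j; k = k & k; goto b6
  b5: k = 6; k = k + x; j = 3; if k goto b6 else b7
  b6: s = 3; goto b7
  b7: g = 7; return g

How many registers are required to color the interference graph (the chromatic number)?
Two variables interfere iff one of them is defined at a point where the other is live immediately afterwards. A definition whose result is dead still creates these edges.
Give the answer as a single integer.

Answer: 3

Analysis:
def/use:
  b0: def={j} ue=∅
  b1: def={r,x} ue=∅
  b2: def={s,x} ue=∅
  b3: def={j,r} ue=∅
  b4: def={k} ue={j}
  b5: def={j,k} ue={x}
  b6: def={s} ue=∅
  b7: def={g} ue=∅

Live sets:
  live b0: ∅→{j}
  live b1: ∅→∅
  live b2: {j}→{j,x}
  live b3: {x}→{j,x}
  live b4: {j}→∅
  live b5: {x}→∅
  live b6: ∅→∅
  live b7: ∅→∅

Interfere edges:
  g: ∅
  j: {k,r,s,x}
  k: {j,x}
  r: {j,x}
  s: {j,x}
  x: {j,k,r,s}

Registers:
  lower bound: {j,k,x} mutually conflict ⇒ χ ≥ 3
  3-colouring: R0={g,j}  R1={x}  R2={k,r,s}
  χ = 3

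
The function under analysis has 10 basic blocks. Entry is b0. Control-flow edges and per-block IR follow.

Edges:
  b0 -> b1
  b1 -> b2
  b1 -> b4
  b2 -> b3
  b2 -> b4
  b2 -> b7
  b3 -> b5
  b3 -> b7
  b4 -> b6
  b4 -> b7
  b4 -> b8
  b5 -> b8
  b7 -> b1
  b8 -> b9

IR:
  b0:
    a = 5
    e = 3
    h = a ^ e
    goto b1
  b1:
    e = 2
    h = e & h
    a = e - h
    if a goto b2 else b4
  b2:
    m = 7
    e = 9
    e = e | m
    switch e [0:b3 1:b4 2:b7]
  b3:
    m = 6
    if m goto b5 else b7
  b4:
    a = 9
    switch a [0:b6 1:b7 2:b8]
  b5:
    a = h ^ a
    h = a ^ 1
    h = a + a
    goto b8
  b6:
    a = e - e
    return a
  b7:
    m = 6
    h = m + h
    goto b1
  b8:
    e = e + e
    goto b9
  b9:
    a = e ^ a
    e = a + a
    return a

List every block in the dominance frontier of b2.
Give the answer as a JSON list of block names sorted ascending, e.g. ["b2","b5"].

Answer: ["b4", "b7", "b8"]

Analysis:
idom tree: b1←b0 b2←b1 b3←b2 b4←b1 b5←b3 b6←b4 b7←b1 b8←b1 b9←b8
Dom∩ at merges:
  b1: preds {b0,b7}: {b0} ∩ {b0,b1,b7} = {b0}; idom=b0
  b4: preds {b1,b2}: {b0,b1} ∩ {b0,b1,b2} = {b0,b1}; idom=b1
  b7: preds {b2,b3,b4}: {b0,b1,b2} ∩ {b0,b1,b2,b3} ∩ {b0,b1,b4} = {b0,b1}; idom=b1
  b8: preds {b4,b5}: {b0,b1,b4} ∩ {b0,b1,b2,b3,b5} = {b0,b1}; idom=b1

DF walk-up:
  join b1 pred b0: · stop@b0
  join b1 pred b7: b7→b1 stop@b0
  join b4 pred b1: · stop@b1
  join b4 pred b2: b2 stop@b1
  join b7 pred b2: b2 stop@b1
  join b7 pred b3: b3→b2 stop@b1
  join b7 pred b4: b4 stop@b1
  join b8 pred b4: b4 stop@b1
  join b8 pred b5: b5→b3→b2 stop@b1
  b0 → ∅
  b1 → {b1}
  b2 → {b4,b7,b8}
  b3 → {b7,b8}
  b4 → {b7,b8}
  b5 → {b8}
  b6 → ∅
  b7 → {b1}
  b8 → ∅
  b9 → ∅

DF(b2) = ["b4", "b7", "b8"]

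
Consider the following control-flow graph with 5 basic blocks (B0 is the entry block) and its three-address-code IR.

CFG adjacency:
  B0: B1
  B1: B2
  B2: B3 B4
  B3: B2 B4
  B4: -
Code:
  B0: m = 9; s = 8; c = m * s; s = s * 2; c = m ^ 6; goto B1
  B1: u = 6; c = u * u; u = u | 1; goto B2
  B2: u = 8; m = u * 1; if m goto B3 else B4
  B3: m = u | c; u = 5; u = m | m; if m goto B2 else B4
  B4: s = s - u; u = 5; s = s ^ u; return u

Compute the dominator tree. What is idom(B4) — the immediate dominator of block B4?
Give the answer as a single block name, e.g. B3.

Answer: B2

Analysis:
idom tree: B1←B0 B2←B1 B3←B2 B4←B2
Dom at joins:
  B2: preds {B1,B3}: {B0,B1} ∩ {B0,B1,B2,B3} = {B0,B1}; idom=B1
  B4: preds {B2,B3}: {B0,B1,B2} ∩ {B0,B1,B2,B3} = {B0,B1,B2}; idom=B2

idom(B4) = B2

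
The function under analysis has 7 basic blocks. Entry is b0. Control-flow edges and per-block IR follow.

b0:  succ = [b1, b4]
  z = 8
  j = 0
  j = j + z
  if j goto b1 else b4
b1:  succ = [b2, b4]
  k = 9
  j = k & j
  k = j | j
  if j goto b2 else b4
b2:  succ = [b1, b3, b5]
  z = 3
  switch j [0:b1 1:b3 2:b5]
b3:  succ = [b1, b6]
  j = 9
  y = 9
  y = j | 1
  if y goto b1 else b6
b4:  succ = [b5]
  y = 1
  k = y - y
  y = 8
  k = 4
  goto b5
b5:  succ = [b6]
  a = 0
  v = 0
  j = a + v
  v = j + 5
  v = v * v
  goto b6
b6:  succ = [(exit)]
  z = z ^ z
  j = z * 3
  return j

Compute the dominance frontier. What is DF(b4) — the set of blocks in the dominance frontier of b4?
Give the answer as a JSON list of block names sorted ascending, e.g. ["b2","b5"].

idom tree: b1←b0 b2←b1 b3←b2 b4←b0 b5←b0 b6←b0
Dom∩ at merges:
  b1: preds {b0,b2,b3}: {b0} ∩ {b0,b1,b2} ∩ {b0,b1,b2,b3} = {b0}; idom=b0
  b4: preds {b0,b1}: {b0} ∩ {b0,b1} = {b0}; idom=b0
  b5: preds {b2,b4}: {b0,b1,b2} ∩ {b0,b4} = {b0}; idom=b0
  b6: preds {b3,b5}: {b0,b1,b2,b3} ∩ {b0,b5} = {b0}; idom=b0

Frontier:
  b1←b0: walk · to b0
  b1←b2: walk b2→b1 to b0
  b1←b3: walk b3→b2→b1 to b0
  b4←b0: walk · to b0
  b4←b1: walk b1 to b0
  b5←b2: walk b2→b1 to b0
  b5←b4: walk b4 to b0
  b6←b3: walk b3→b2→b1 to b0
  b6←b5: walk b5 to b0
  b0 → ∅
  b1 → {b1,b4,b5,b6}
  b2 → {b1,b5,b6}
  b3 → {b1,b6}
  b4 → {b5}
  b5 → {b6}
  b6 → ∅

DF(b4) = ["b5"]

Answer: ["b5"]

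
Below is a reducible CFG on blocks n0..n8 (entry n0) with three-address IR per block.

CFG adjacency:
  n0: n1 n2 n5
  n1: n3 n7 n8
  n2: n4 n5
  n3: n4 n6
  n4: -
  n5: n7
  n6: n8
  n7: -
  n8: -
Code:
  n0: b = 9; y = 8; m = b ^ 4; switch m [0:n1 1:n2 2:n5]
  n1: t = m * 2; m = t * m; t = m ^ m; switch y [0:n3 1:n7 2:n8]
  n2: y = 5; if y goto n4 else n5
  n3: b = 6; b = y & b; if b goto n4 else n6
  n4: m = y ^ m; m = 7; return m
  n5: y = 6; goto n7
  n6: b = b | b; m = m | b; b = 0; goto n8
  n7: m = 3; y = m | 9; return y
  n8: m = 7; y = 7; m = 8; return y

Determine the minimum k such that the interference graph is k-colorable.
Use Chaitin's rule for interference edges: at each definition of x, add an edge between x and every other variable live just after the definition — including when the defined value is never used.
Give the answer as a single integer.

Answer: 3

Derivation:
Block summaries:
  n0: def={b,m,y} ue=∅
  n1: def={m,t} ue={m,y}
  n2: def={y} ue=∅
  n3: def={b} ue={y}
  n4: def={m} ue={m,y}
  n5: def={y} ue=∅
  n6: def={b,m} ue={b,m}
  n7: def={m,y} ue=∅
  n8: def={m,y} ue=∅

Backward fixpoint:
  live n0: ∅→{m,y}
  live n1: {m,y}→{m,y}
  live n2: {m}→{m,y}
  live n3: {m,y}→{b,m,y}
  live n4: {m,y}→∅
  live n5: ∅→∅
  live n6: {b,m}→∅
  live n7: ∅→∅
  live n8: ∅→∅

Interference:
  b: {m,y}
  m: {b,t,y}
  t: {m,y}
  y: {b,m,t}

Chromatic number:
  {b,m,y} pairwise interfere (3-clique) ⇒ χ ≥ 3
  assign b→R2 m→R0 t→R2 y→R1 — no edge inside a register ⇒ χ ≤ 3
  χ = 3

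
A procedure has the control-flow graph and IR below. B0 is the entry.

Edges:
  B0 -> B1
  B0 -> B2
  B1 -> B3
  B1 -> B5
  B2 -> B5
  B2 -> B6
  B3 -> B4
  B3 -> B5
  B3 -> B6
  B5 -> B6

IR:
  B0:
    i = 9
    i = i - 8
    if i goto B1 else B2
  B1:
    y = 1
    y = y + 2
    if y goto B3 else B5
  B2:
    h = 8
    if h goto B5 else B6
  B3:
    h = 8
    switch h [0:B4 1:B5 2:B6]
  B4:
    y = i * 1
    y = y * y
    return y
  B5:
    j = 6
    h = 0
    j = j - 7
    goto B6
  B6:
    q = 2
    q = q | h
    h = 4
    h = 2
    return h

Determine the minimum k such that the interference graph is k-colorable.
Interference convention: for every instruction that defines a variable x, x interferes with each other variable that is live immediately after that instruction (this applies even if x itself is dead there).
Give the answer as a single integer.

Answer: 2

Derivation:
def/use:
  B0: {i} / ∅
  B1: {y} / ∅
  B2: {h} / ∅
  B3: {h} / ∅
  B4: {y} / {i}
  B5: {h,j} / ∅
  B6: {h,q} / {h}

Backward fixpoint:
  B0: in=∅ out={i}
  B1: in={i} out={i}
  B2: in=∅ out={h}
  B3: in={i} out={h,i}
  B4: in={i} out=∅
  B5: in=∅ out={h}
  B6: in={h} out=∅

Interference:
  h — {i,j,q}
  i — {h,y}
  j — {h}
  q — {h}
  y — {i}

Colouring:
  {h,i} pairwise interfere (2-clique) ⇒ χ ≥ 2
  assign h→c0 i→c1 j→c1 q→c1 y→c0 — no edge inside a register ⇒ χ ≤ 2
  χ = 2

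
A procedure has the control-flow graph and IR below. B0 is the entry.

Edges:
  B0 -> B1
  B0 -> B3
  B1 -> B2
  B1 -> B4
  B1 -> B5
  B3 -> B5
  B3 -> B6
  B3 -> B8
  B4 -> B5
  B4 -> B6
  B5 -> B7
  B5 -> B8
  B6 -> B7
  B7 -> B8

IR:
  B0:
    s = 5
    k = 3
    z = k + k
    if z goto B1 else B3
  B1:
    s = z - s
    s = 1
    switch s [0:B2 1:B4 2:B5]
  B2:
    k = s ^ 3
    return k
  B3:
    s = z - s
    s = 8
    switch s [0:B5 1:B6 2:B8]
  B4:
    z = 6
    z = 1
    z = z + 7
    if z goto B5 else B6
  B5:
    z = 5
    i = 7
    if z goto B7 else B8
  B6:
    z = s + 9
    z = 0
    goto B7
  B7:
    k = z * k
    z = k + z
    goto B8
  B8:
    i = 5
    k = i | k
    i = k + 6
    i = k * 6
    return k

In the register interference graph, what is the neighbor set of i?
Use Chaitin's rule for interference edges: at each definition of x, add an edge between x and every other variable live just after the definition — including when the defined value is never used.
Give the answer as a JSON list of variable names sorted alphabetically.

Answer: ["k", "z"]

Derivation:
def/use:
  B0: def={k,s,z} ue=∅
  B1: def={s} ue={s,z}
  B2: def={k} ue={s}
  B3: def={s} ue={s,z}
  B4: def={z} ue=∅
  B5: def={i,z} ue=∅
  B6: def={z} ue={s}
  B7: def={k,z} ue={k,z}
  B8: def={i,k} ue={k}

Liveness:
  B0 li=∅ lo={k,s,z}
  B1 li={k,s,z} lo={k,s}
  B2 li={s} lo=∅
  B3 li={k,s,z} lo={k,s}
  B4 li={k,s} lo={k,s}
  B5 li={k} lo={k,z}
  B6 li={k,s} lo={k,z}
  B7 li={k,z} lo={k}
  B8 li={k} lo=∅

Conflict graph:
  i↔{k,z}
  k↔{i,s,z}
  s↔{k,z}
  z↔{i,k,s}

N(i) = ["k", "z"]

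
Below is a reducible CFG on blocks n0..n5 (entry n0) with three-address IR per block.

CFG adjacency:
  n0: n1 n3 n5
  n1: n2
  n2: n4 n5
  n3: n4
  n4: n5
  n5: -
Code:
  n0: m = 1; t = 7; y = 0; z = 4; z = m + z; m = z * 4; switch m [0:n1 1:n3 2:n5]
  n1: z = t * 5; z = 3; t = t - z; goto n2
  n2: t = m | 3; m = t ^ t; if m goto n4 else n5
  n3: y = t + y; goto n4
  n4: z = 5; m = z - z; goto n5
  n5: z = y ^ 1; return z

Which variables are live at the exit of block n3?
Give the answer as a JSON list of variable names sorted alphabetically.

def/use:
  n0: {m,t,y,z} / ∅
  n1: {t,z} / {t}
  n2: {m,t} / {m}
  n3: {y} / {t,y}
  n4: {m,z} / ∅
  n5: {z} / {y}

Liveness:
  live n0: ∅→{m,t,y}
  live n1: {m,t,y}→{m,y}
  live n2: {m,y}→{y}
  live n3: {t,y}→{y}
  live n4: {y}→{y}
  live n5: {y}→∅

live-out(n3) = ["y"]

Answer: ["y"]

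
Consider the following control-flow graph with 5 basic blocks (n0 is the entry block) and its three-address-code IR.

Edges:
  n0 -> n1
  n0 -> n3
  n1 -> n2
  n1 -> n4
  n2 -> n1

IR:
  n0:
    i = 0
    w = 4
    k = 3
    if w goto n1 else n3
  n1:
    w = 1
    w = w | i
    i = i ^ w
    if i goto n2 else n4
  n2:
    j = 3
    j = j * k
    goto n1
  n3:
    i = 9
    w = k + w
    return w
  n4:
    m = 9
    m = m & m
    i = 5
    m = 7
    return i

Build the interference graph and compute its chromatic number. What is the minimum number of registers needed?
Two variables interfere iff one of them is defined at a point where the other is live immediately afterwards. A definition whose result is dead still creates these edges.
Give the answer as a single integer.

Block summaries:
  n0: {i,k,w} / ∅
  n1: {i,w} / {i}
  n2: {j} / {k}
  n3: {i,w} / {k,w}
  n4: {i,m} / ∅

Live sets:
  n0: in=∅ out={i,k,w}
  n1: in={i,k} out={i,k}
  n2: in={i,k} out={i,k}
  n3: in={k,w} out=∅
  n4: in=∅ out=∅

Interfere edges:
  i — {j,k,m,w}
  j — {i,k}
  k — {i,j,w}
  m — {i}
  w — {i,k}

Chromatic number:
  {i,j,k} pairwise interfere (3-clique) ⇒ χ ≥ 3
  3-colouring: R0={i}  R1={k,m}  R2={j,w}
  χ = 3

Answer: 3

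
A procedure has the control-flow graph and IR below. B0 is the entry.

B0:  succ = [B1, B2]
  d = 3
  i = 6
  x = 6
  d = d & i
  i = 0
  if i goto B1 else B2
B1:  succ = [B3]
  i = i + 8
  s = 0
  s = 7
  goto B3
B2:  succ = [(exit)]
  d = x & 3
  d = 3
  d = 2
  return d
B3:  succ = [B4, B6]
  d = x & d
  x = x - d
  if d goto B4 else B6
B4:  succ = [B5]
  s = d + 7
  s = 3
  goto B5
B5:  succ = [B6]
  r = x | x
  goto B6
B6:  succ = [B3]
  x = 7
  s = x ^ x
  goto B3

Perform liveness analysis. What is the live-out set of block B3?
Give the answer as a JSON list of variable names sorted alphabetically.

Answer: ["d", "x"]

Working:
def/use:
  B0: {d,i,x} / ∅
  B1: {i,s} / {i}
  B2: {d} / {x}
  B3: {d,x} / {d,x}
  B4: {s} / {d}
  B5: {r} / {x}
  B6: {s,x} / ∅

Backward fixpoint:
  live B0: ∅→{d,i,x}
  live B1: {d,i,x}→{d,x}
  live B2: {x}→∅
  live B3: {d,x}→{d,x}
  live B4: {d,x}→{d,x}
  live B5: {d,x}→{d}
  live B6: {d}→{d,x}

live-out(B3) = ["d", "x"]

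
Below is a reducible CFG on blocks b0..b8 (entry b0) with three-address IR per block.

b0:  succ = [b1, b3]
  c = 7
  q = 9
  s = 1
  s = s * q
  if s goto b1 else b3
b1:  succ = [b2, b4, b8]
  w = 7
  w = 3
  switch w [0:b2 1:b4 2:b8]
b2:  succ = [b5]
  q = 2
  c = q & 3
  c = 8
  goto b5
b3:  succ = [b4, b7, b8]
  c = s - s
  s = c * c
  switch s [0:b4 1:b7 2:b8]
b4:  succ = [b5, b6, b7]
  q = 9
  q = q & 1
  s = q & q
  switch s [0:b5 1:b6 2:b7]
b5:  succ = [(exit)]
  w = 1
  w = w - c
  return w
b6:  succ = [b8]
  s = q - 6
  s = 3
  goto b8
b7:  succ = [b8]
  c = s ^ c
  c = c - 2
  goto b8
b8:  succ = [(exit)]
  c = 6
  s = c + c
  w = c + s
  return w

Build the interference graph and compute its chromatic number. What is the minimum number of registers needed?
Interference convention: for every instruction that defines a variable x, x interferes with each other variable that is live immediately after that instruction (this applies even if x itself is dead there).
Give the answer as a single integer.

def/use:
  b0: {c,q,s} / ∅
  b1: {w} / ∅
  b2: {c,q} / ∅
  b3: {c,s} / {s}
  b4: {q,s} / ∅
  b5: {w} / {c}
  b6: {s} / {q}
  b7: {c} / {c,s}
  b8: {c,s,w} / ∅

Live sets:
  b0 li=∅ lo={c,s}
  b1 li={c} lo={c}
  b2 li=∅ lo={c}
  b3 li={s} lo={c,s}
  b4 li={c} lo={c,q,s}
  b5 li={c} lo=∅
  b6 li={q} lo=∅
  b7 li={c,s} lo=∅
  b8 li=∅ lo=∅

Interference:
  c↔{q,s,w}
  q↔{c,s}
  s↔{c,q}
  w↔{c}

Registers:
  {c,q,s} pairwise interfere (3-clique) ⇒ χ ≥ 3
  assign c→c0 q→c1 s→c2 w→c1 — no edge inside a register ⇒ χ ≤ 3
  χ = 3

Answer: 3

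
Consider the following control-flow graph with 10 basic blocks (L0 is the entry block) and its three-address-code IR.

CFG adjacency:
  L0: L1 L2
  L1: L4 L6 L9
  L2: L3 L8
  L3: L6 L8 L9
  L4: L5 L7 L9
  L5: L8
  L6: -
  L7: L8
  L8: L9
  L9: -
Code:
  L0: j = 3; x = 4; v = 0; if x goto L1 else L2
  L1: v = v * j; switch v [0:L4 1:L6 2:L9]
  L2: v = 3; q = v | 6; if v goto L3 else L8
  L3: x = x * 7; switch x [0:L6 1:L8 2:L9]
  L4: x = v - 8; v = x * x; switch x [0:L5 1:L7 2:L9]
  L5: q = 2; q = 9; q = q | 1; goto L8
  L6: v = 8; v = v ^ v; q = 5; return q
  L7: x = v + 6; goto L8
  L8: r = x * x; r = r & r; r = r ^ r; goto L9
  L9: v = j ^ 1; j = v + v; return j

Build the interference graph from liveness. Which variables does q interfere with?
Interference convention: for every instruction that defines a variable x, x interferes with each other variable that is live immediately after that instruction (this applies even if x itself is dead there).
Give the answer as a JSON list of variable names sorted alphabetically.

Answer: ["j", "v", "x"]

Working:
Per-block:
  L0: {j,v,x} / ∅
  L1: {v} / {j,v}
  L2: {q,v} / ∅
  L3: {x} / {x}
  L4: {v,x} / {v}
  L5: {q} / ∅
  L6: {q,v} / ∅
  L7: {x} / {v}
  L8: {r} / {x}
  L9: {j,v} / {j}

Live sets:
  live L0: ∅→{j,v,x}
  live L1: {j,v}→{j,v}
  live L2: {j,x}→{j,x}
  live L3: {j,x}→{j,x}
  live L4: {j,v}→{j,v,x}
  live L5: {j,x}→{j,x}
  live L6: ∅→∅
  live L7: {j,v}→{j,x}
  live L8: {j,x}→{j}
  live L9: {j}→∅

Interference:
  j↔{q,r,v,x}
  q↔{j,v,x}
  r↔{j}
  v↔{j,q,x}
  x↔{j,q,v}

N(q) = ["j", "v", "x"]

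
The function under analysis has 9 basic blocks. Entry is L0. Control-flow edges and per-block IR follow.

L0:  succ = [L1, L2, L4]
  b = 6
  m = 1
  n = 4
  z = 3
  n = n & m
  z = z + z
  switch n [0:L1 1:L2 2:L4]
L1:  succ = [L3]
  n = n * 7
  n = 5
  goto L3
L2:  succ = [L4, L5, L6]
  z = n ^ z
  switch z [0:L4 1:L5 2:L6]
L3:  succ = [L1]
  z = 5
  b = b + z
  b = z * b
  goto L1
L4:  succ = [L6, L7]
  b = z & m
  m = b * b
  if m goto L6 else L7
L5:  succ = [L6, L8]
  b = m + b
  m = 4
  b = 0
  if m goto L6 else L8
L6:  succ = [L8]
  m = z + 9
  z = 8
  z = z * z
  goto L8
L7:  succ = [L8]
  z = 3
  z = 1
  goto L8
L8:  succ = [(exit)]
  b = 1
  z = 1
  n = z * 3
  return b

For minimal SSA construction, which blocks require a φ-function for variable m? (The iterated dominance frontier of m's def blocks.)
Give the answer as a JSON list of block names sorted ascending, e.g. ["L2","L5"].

idom tree: L1←L0 L2←L0 L3←L1 L4←L0 L5←L2 L6←L0 L7←L4 L8←L0
Dom at joins:
  L1: preds {L0,L3}: {L0} ∩ {L0,L1,L3} = {L0}; idom=L0
  L4: preds {L0,L2}: {L0} ∩ {L0,L2} = {L0}; idom=L0
  L6: preds {L2,L4,L5}: {L0,L2} ∩ {L0,L4} ∩ {L0,L2,L5} = {L0}; idom=L0
  L8: preds {L5,L6,L7}: {L0,L2,L5} ∩ {L0,L6} ∩ {L0,L4,L7} = {L0}; idom=L0

DF walk-up:
  join L1 pred L0: · stop@L0
  join L1 pred L3: L3→L1 stop@L0
  join L4 pred L0: · stop@L0
  join L4 pred L2: L2 stop@L0
  join L6 pred L2: L2 stop@L0
  join L6 pred L4: L4 stop@L0
  join L6 pred L5: L5→L2 stop@L0
  join L8 pred L5: L5→L2 stop@L0
  join L8 pred L6: L6 stop@L0
  join L8 pred L7: L7→L4 stop@L0
  L0 → ∅
  L1 → {L1}
  L2 → {L4,L6,L8}
  L3 → {L1}
  L4 → {L6,L8}
  L5 → {L6,L8}
  L6 → {L8}
  L7 → {L8}
  L8 → ∅

φ for m: defs {L0,L4,L5,L6}
  DF⁺ = {L6,L8}

Answer: ["L6", "L8"]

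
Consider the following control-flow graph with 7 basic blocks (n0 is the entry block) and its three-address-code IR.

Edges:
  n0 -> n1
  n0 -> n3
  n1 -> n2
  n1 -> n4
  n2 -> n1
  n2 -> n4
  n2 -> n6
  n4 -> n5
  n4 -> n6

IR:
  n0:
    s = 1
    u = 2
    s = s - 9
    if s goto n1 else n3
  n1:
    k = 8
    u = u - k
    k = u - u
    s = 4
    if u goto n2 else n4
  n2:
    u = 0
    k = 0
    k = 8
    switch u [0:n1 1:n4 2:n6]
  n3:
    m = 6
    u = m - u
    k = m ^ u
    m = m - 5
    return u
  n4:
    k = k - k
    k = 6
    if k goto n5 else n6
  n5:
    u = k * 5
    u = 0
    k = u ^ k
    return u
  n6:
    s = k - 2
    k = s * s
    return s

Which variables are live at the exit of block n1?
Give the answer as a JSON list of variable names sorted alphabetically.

Block summaries:
  n0: def={s,u} ue=∅
  n1: def={k,s,u} ue={u}
  n2: def={k,u} ue=∅
  n3: def={k,m,u} ue={u}
  n4: def={k} ue={k}
  n5: def={k,u} ue={k}
  n6: def={k,s} ue={k}

Live sets:
  n0: in=∅ out={u}
  n1: in={u} out={k}
  n2: in=∅ out={k,u}
  n3: in={u} out=∅
  n4: in={k} out={k}
  n5: in={k} out=∅
  n6: in={k} out=∅

live-out(n1) = ["k"]

Answer: ["k"]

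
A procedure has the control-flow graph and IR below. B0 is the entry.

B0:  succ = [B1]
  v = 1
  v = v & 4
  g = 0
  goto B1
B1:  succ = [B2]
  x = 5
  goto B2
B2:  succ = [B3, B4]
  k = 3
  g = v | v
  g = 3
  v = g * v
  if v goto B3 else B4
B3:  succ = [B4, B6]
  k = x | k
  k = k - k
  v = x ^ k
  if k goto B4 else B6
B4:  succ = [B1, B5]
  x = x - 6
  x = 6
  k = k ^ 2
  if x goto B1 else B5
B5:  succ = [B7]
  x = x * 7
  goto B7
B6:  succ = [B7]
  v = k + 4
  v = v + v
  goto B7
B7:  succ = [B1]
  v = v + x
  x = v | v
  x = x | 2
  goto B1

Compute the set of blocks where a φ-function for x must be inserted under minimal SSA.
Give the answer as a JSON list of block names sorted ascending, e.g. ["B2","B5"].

idom tree: B1←B0 B2←B1 B3←B2 B4←B2 B5←B4 B6←B3 B7←B2
Dom∩ at merges:
  B1: preds {B0,B4,B7}: {B0} ∩ {B0,B1,B2,B4} ∩ {B0,B1,B2,B7} = {B0}; idom=B0
  B4: preds {B2,B3}: {B0,B1,B2} ∩ {B0,B1,B2,B3} = {B0,B1,B2}; idom=B2
  B7: preds {B5,B6}: {B0,B1,B2,B4,B5} ∩ {B0,B1,B2,B3,B6} = {B0,B1,B2}; idom=B2

DF derivation:
  join B1 pred B0: · stop@B0
  join B1 pred B4: B4→B2→B1 stop@B0
  join B1 pred B7: B7→B2→B1 stop@B0
  join B4 pred B2: · stop@B2
  join B4 pred B3: B3 stop@B2
  join B7 pred B5: B5→B4 stop@B2
  join B7 pred B6: B6→B3 stop@B2
  B0 → ∅
  B1 → {B1}
  B2 → {B1}
  B3 → {B4,B7}
  B4 → {B1,B7}
  B5 → {B7}
  B6 → {B7}
  B7 → {B1}

φ for x: defs {B1,B4,B5,B7}
  DF⁺ = {B1,B7}

Answer: ["B1", "B7"]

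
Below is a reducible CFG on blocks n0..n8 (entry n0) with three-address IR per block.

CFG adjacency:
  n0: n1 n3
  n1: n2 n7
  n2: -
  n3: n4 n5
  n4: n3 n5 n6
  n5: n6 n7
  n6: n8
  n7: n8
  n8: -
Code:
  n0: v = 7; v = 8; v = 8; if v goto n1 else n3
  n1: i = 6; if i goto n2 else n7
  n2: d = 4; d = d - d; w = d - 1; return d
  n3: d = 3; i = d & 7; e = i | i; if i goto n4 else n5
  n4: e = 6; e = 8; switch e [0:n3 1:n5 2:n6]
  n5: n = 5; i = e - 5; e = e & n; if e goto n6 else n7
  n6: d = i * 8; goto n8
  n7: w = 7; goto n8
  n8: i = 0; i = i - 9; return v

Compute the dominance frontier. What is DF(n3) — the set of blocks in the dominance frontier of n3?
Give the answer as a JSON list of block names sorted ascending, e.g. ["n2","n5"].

Answer: ["n3", "n7", "n8"]

Derivation:
idom tree: n1←n0 n2←n1 n3←n0 n4←n3 n5←n3 n6←n3 n7←n0 n8←n0
Dom∩ at merges:
  n3: preds {n0,n4}: {n0} ∩ {n0,n3,n4} = {n0}; idom=n0
  n5: preds {n3,n4}: {n0,n3} ∩ {n0,n3,n4} = {n0,n3}; idom=n3
  n6: preds {n4,n5}: {n0,n3,n4} ∩ {n0,n3,n5} = {n0,n3}; idom=n3
  n7: preds {n1,n5}: {n0,n1} ∩ {n0,n3,n5} = {n0}; idom=n0
  n8: preds {n6,n7}: {n0,n3,n6} ∩ {n0,n7} = {n0}; idom=n0

Frontier:
  join n3 pred n0: · stop@n0
  join n3 pred n4: n4→n3 stop@n0
  join n5 pred n3: · stop@n3
  join n5 pred n4: n4 stop@n3
  join n6 pred n4: n4 stop@n3
  join n6 pred n5: n5 stop@n3
  join n7 pred n1: n1 stop@n0
  join n7 pred n5: n5→n3 stop@n0
  join n8 pred n6: n6→n3 stop@n0
  join n8 pred n7: n7 stop@n0
  n0 → ∅
  n1 → {n7}
  n2 → ∅
  n3 → {n3,n7,n8}
  n4 → {n3,n5,n6}
  n5 → {n6,n7}
  n6 → {n8}
  n7 → {n8}
  n8 → ∅

DF(n3) = ["n3", "n7", "n8"]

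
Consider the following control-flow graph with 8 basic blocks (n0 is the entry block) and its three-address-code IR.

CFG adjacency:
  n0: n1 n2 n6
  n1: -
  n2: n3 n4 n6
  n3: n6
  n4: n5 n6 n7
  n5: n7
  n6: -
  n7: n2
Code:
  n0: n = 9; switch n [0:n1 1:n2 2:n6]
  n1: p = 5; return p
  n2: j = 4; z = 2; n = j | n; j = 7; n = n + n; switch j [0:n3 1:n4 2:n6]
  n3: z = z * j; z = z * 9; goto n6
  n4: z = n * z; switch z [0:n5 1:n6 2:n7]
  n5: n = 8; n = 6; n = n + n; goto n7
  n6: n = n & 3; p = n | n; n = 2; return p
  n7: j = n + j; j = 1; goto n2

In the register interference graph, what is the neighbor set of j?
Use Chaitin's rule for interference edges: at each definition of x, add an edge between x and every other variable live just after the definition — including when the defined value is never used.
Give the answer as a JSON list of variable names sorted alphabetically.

Answer: ["n", "z"]

Working:
Block summaries:
  n0: def={n} ue=∅
  n1: def={p} ue=∅
  n2: def={j,n,z} ue={n}
  n3: def={z} ue={j,z}
  n4: def={z} ue={n,z}
  n5: def={n} ue=∅
  n6: def={n,p} ue={n}
  n7: def={j} ue={j,n}

Backward fixpoint:
  n0 li=∅ lo={n}
  n1 li=∅ lo=∅
  n2 li={n} lo={j,n,z}
  n3 li={j,n,z} lo={n}
  n4 li={j,n,z} lo={j,n}
  n5 li={j} lo={j,n}
  n6 li={n} lo=∅
  n7 li={j,n} lo={n}

Interference:
  j — {n,z}
  n — {j,p,z}
  p — {n}
  z — {j,n}

N(j) = ["n", "z"]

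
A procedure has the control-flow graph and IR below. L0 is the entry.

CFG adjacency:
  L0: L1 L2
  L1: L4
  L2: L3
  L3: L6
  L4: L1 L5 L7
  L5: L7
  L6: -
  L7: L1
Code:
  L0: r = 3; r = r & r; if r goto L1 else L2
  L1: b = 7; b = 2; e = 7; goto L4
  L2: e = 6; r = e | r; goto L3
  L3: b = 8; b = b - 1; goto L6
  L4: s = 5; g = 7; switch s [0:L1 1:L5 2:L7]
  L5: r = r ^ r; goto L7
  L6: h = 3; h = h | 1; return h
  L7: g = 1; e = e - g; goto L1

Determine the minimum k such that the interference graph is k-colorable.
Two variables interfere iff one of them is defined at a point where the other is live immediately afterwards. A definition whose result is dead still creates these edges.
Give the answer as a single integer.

def/use:
  L0: {r} / ∅
  L1: {b,e} / ∅
  L2: {e,r} / {r}
  L3: {b} / ∅
  L4: {g,s} / ∅
  L5: {r} / {r}
  L6: {h} / ∅
  L7: {e,g} / {e}

Backward fixpoint:
  L0: in=∅ out={r}
  L1: in={r} out={e,r}
  L2: in={r} out=∅
  L3: in=∅ out=∅
  L4: in={e,r} out={e,r}
  L5: in={e,r} out={e,r}
  L6: in=∅ out=∅
  L7: in={e,r} out={r}

Conflict graph:
  b↔{r}
  e↔{g,r,s}
  g↔{e,r,s}
  h↔∅
  r↔{b,e,g,s}
  s↔{e,g,r}

Chromatic number:
  {e,g,r,s} pairwise interfere (4-clique) ⇒ χ ≥ 4
  assign b→r1 e→r1 g→r2 h→r0 r→r0 s→r3 — no edge inside a register ⇒ χ ≤ 4
  χ = 4

Answer: 4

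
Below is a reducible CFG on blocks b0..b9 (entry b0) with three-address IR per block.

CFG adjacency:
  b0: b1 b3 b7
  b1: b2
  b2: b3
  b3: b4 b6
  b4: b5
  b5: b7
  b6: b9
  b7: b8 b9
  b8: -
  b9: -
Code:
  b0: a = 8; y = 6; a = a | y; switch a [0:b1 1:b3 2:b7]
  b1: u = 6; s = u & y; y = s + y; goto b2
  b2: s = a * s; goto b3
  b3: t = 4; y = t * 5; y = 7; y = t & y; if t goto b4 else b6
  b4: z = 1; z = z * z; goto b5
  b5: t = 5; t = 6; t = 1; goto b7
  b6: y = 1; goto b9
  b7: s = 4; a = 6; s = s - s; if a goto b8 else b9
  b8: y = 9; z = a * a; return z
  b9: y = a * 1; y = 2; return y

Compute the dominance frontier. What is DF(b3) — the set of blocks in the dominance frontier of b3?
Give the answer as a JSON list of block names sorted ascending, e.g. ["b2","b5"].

Answer: ["b7", "b9"]

Working:
idom tree: b1←b0 b2←b1 b3←b0 b4←b3 b5←b4 b6←b3 b7←b0 b8←b7 b9←b0
Join-block Dom:
  b3: preds {b0,b2}: {b0} ∩ {b0,b1,b2} = {b0}; idom=b0
  b7: preds {b0,b5}: {b0} ∩ {b0,b3,b4,b5} = {b0}; idom=b0
  b9: preds {b6,b7}: {b0,b3,b6} ∩ {b0,b7} = {b0}; idom=b0

DF walk-up:
  b3←b0: walk · to b0
  b3←b2: walk b2→b1 to b0
  b7←b0: walk · to b0
  b7←b5: walk b5→b4→b3 to b0
  b9←b6: walk b6→b3 to b0
  b9←b7: walk b7 to b0
  b0: DF=∅
  b1: DF={b3}
  b2: DF={b3}
  b3: DF={b7,b9}
  b4: DF={b7}
  b5: DF={b7}
  b6: DF={b9}
  b7: DF={b9}
  b8: DF=∅
  b9: DF=∅

DF(b3) = ["b7", "b9"]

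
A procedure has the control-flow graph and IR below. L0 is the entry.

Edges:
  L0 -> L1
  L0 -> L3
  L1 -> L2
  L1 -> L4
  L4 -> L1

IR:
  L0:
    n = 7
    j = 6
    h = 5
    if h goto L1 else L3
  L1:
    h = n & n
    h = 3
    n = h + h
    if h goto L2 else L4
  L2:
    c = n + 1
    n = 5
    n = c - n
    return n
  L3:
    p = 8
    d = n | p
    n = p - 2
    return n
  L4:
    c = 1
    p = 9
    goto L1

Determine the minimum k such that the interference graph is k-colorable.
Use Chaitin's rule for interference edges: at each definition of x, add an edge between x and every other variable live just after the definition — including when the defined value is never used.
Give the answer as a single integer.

Answer: 2

Analysis:
def/use:
  L0: {h,j,n} / ∅
  L1: {h,n} / {n}
  L2: {c,n} / {n}
  L3: {d,n,p} / {n}
  L4: {c,p} / ∅

Liveness:
  L0 li=∅ lo={n}
  L1 li={n} lo={n}
  L2 li={n} lo=∅
  L3 li={n} lo=∅
  L4 li={n} lo={n}

Interfere edges:
  c↔{n}
  d↔{p}
  h↔{n}
  j↔{n}
  n↔{c,h,j,p}
  p↔{d,n}

Colouring:
  {c,n} pairwise interfere (2-clique) ⇒ χ ≥ 2
  2-colouring: R0={d,n}  R1={c,h,j,p}
  χ = 2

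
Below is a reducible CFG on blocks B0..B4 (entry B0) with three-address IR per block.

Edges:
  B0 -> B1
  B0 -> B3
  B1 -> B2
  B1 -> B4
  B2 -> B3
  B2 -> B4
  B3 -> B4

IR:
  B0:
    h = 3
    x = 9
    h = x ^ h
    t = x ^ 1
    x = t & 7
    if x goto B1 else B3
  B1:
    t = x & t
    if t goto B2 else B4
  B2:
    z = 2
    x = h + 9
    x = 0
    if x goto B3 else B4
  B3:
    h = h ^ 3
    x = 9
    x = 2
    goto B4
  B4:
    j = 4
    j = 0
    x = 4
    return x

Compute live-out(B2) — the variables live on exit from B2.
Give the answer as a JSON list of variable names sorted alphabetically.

def/use:
  B0 def {h,t,x} use ∅
  B1 def {t} use {t,x}
  B2 def {x,z} use {h}
  B3 def {h,x} use {h}
  B4 def {j,x} use ∅

Backward fixpoint:
  live B0: ∅→{h,t,x}
  live B1: {h,t,x}→{h}
  live B2: {h}→{h}
  live B3: {h}→∅
  live B4: ∅→∅

live-out(B2) = ["h"]

Answer: ["h"]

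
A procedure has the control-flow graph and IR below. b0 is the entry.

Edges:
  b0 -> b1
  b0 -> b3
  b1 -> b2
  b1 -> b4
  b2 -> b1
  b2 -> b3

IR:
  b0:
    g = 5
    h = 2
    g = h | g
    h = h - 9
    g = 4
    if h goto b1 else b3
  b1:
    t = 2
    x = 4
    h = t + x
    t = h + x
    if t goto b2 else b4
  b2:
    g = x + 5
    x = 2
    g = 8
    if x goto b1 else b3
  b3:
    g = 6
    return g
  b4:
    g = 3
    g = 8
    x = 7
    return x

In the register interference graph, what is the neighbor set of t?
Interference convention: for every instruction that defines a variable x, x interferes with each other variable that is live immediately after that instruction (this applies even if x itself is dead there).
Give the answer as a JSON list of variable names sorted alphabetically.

def/use:
  b0: {g,h} / ∅
  b1: {h,t,x} / ∅
  b2: {g,x} / {x}
  b3: {g} / ∅
  b4: {g,x} / ∅

Liveness:
  b0: in=∅ out=∅
  b1: in=∅ out={x}
  b2: in={x} out=∅
  b3: in=∅ out=∅
  b4: in=∅ out=∅

Conflict graph:
  g: {h,x}
  h: {g,x}
  t: {x}
  x: {g,h,t}

N(t) = ["x"]

Answer: ["x"]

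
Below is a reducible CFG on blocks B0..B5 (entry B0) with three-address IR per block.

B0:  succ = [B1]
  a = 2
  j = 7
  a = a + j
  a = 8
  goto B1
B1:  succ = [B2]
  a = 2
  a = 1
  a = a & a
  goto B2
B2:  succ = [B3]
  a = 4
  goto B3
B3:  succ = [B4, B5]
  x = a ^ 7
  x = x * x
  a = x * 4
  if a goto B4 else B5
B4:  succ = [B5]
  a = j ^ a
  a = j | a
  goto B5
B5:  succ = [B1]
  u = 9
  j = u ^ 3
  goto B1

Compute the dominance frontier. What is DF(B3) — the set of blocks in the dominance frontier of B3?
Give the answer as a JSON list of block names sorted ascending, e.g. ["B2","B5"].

Answer: ["B1"]

Working:
idom tree: B1←B0 B2←B1 B3←B2 B4←B3 B5←B3
Dom∩ at merges:
  B1: preds {B0,B5}: {B0} ∩ {B0,B1,B2,B3,B5} = {B0}; idom=B0
  B5: preds {B3,B4}: {B0,B1,B2,B3} ∩ {B0,B1,B2,B3,B4} = {B0,B1,B2,B3}; idom=B3

Frontier:
  B1←B0: walk · to B0
  B1←B5: walk B5→B3→B2→B1 to B0
  B5←B3: walk · to B3
  B5←B4: walk B4 to B3
  B0: DF=∅
  B1: DF={B1}
  B2: DF={B1}
  B3: DF={B1}
  B4: DF={B5}
  B5: DF={B1}

DF(B3) = ["B1"]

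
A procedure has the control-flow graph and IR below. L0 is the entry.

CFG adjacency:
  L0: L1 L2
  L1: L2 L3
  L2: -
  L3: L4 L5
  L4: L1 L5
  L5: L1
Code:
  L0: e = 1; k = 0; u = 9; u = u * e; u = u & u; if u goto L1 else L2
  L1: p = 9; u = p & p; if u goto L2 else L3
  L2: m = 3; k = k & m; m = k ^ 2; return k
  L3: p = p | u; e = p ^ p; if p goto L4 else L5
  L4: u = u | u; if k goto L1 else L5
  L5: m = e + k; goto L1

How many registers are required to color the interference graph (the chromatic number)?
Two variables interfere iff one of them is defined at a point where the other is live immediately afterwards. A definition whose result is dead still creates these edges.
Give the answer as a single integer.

def/use:
  L0 def {e,k,u} use ∅
  L1 def {p,u} use ∅
  L2 def {k,m} use {k}
  L3 def {e,p} use {p,u}
  L4 def {u} use {k,u}
  L5 def {m} use {e,k}

Live sets:
  L0 li=∅ lo={k}
  L1 li={k} lo={k,p,u}
  L2 li={k} lo=∅
  L3 li={k,p,u} lo={e,k,u}
  L4 li={e,k,u} lo={e,k}
  L5 li={e,k} lo={k}

Interfere edges:
  e↔{k,p,u}
  k↔{e,m,p,u}
  m↔{k}
  p↔{e,k,u}
  u↔{e,k,p}

Colouring:
  clique {e,k,p,u} ⇒ need ≥ 4
  4-colouring: r0={k}  r1={e,m}  r2={p}  r3={u}
  χ = 4

Answer: 4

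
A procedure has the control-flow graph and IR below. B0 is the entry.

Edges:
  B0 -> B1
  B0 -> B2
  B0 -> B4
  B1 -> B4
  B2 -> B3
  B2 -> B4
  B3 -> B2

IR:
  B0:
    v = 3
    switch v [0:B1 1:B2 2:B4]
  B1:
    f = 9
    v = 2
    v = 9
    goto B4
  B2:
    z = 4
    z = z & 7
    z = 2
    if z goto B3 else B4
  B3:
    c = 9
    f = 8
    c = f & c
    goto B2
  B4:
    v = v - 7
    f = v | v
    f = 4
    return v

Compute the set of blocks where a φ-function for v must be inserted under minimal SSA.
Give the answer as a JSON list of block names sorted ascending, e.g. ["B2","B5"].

idom tree: B1←B0 B2←B0 B3←B2 B4←B0
Dom at joins:
  B2: preds {B0,B3}: {B0} ∩ {B0,B2,B3} = {B0}; idom=B0
  B4: preds {B0,B1,B2}: {B0} ∩ {B0,B1} ∩ {B0,B2} = {B0}; idom=B0

DF derivation:
  join B2 pred B0: · stop@B0
  join B2 pred B3: B3→B2 stop@B0
  join B4 pred B0: · stop@B0
  join B4 pred B1: B1 stop@B0
  join B4 pred B2: B2 stop@B0
  B0 → ∅
  B1 → {B4}
  B2 → {B2,B4}
  B3 → {B2}
  B4 → ∅

φ for v: defs {B0,B1,B4}
  DF⁺ = {B4}

Answer: ["B4"]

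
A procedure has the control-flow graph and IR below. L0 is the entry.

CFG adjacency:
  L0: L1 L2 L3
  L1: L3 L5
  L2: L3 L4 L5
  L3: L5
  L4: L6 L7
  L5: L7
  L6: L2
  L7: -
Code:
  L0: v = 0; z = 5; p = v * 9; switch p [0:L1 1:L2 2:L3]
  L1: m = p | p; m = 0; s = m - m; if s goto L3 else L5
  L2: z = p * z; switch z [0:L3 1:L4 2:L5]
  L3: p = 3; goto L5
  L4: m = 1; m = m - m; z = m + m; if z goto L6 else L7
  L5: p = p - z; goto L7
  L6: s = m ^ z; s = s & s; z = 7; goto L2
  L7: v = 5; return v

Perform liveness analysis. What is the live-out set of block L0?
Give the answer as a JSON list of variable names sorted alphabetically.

def/use:
  L0: {p,v,z} / ∅
  L1: {m,s} / {p}
  L2: {z} / {p,z}
  L3: {p} / ∅
  L4: {m,z} / ∅
  L5: {p} / {p,z}
  L6: {s,z} / {m,z}
  L7: {v} / ∅

Live sets:
  live L0: ∅→{p,z}
  live L1: {p,z}→{p,z}
  live L2: {p,z}→{p,z}
  live L3: {z}→{p,z}
  live L4: {p}→{m,p,z}
  live L5: {p,z}→∅
  live L6: {m,p,z}→{p,z}
  live L7: ∅→∅

live-out(L0) = ["p", "z"]

Answer: ["p", "z"]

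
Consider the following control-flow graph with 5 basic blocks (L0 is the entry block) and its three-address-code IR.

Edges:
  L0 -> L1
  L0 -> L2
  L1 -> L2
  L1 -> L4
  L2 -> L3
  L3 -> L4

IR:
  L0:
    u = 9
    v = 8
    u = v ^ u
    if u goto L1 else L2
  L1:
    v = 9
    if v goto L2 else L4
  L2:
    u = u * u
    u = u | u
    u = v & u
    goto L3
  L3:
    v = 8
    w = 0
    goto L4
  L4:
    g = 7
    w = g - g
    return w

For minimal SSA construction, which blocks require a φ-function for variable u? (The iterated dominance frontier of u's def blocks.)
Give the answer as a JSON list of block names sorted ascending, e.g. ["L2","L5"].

idom tree: L1←L0 L2←L0 L3←L2 L4←L0
Dom at joins:
  L2: preds {L0,L1}: {L0} ∩ {L0,L1} = {L0}; idom=L0
  L4: preds {L1,L3}: {L0,L1} ∩ {L0,L2,L3} = {L0}; idom=L0

DF derivation:
  join L2 pred L0: · stop@L0
  join L2 pred L1: L1 stop@L0
  join L4 pred L1: L1 stop@L0
  join L4 pred L3: L3→L2 stop@L0
  L0 → ∅
  L1 → {L2,L4}
  L2 → {L4}
  L3 → {L4}
  L4 → ∅

φ for u: defs {L0,L2}
  DF⁺ = {L4}

Answer: ["L4"]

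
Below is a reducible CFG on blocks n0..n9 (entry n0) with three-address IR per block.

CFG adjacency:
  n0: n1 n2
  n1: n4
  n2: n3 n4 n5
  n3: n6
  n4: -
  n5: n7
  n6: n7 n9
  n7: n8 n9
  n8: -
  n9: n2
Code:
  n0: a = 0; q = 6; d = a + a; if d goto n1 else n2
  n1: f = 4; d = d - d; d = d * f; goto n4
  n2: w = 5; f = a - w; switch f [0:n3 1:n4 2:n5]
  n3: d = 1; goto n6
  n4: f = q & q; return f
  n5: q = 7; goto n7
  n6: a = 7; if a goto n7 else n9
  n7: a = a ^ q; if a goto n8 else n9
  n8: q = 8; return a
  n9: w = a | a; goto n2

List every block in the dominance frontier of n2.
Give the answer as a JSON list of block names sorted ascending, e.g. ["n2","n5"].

Answer: ["n2", "n4"]

Working:
idom tree: n1←n0 n2←n0 n3←n2 n4←n0 n5←n2 n6←n3 n7←n2 n8←n7 n9←n2
Dom at joins:
  n2: preds {n0,n9}: {n0} ∩ {n0,n2,n9} = {n0}; idom=n0
  n4: preds {n1,n2}: {n0,n1} ∩ {n0,n2} = {n0}; idom=n0
  n7: preds {n5,n6}: {n0,n2,n5} ∩ {n0,n2,n3,n6} = {n0,n2}; idom=n2
  n9: preds {n6,n7}: {n0,n2,n3,n6} ∩ {n0,n2,n7} = {n0,n2}; idom=n2

DF walk-up:
  n2←n0: walk · to n0
  n2←n9: walk n9→n2 to n0
  n4←n1: walk n1 to n0
  n4←n2: walk n2 to n0
  n7←n5: walk n5 to n2
  n7←n6: walk n6→n3 to n2
  n9←n6: walk n6→n3 to n2
  n9←n7: walk n7 to n2
  n0: DF=∅
  n1: DF={n4}
  n2: DF={n2,n4}
  n3: DF={n7,n9}
  n4: DF=∅
  n5: DF={n7}
  n6: DF={n7,n9}
  n7: DF={n9}
  n8: DF=∅
  n9: DF={n2}

DF(n2) = ["n2", "n4"]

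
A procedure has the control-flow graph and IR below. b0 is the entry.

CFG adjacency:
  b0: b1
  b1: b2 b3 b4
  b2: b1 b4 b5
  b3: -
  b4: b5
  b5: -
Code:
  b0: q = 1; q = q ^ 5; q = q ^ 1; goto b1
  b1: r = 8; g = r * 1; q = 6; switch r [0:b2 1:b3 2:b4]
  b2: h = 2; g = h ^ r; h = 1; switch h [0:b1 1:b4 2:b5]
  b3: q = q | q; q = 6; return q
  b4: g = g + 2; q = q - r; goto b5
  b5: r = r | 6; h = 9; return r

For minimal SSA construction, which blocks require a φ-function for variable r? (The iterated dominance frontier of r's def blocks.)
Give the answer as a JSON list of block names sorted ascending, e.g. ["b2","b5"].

idom tree: b1←b0 b2←b1 b3←b1 b4←b1 b5←b1
Dom∩ at merges:
  b1: preds {b0,b2}: {b0} ∩ {b0,b1,b2} = {b0}; idom=b0
  b4: preds {b1,b2}: {b0,b1} ∩ {b0,b1,b2} = {b0,b1}; idom=b1
  b5: preds {b2,b4}: {b0,b1,b2} ∩ {b0,b1,b4} = {b0,b1}; idom=b1

DF derivation:
  join b1 pred b0: · stop@b0
  join b1 pred b2: b2→b1 stop@b0
  join b4 pred b1: · stop@b1
  join b4 pred b2: b2 stop@b1
  join b5 pred b2: b2 stop@b1
  join b5 pred b4: b4 stop@b1
  DF(b0)=∅
  DF(b1)={b1}
  DF(b2)={b1,b4,b5}
  DF(b3)=∅
  DF(b4)={b5}
  DF(b5)=∅

φ for r: defs {b1,b5}
  DF⁺ = {b1}

Answer: ["b1"]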